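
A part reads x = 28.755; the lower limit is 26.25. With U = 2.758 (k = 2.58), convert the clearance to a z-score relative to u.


u = U / k = 2.758 / 2.58 = 1.0689922
margin = |LSL - x| = |26.25 - 28.755| = 2.505
z = margin / u = 2.505 / 1.0689922
z = 2.3433

2.3433


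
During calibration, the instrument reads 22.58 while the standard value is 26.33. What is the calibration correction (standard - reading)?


Correction = standard - reading
= 26.33 - 22.58
= 3.7500

3.7500


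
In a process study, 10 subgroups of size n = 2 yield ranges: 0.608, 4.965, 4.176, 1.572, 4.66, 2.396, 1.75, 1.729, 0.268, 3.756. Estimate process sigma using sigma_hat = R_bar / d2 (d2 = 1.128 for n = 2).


R_bar = (0.608 + 4.965 + 4.176 + 1.572 + 4.66 + 2.396 + 1.75 + 1.729 + 0.268 + 3.756) / 10
R_bar = 25.88 / 10 = 2.588
sigma_hat = R_bar / d2 = 2.588 / 1.128 = 2.2943

2.2943


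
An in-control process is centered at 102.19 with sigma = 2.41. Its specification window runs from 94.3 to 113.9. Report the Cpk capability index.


Cpu = (USL - mean) / (3*sigma) = (113.9 - 102.19) / (3*2.41) = 1.6196
Cpl = (mean - LSL) / (3*sigma) = (102.19 - 94.3) / (3*2.41) = 1.0913
Cpk = min(Cpu, Cpl) = 1.0913

1.0913


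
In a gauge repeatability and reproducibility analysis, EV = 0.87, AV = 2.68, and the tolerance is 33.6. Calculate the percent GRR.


GRR = sqrt(EV^2 + AV^2) = sqrt(0.87^2 + 2.68^2) = 2.8176763
%GRR = GRR / tol * 100 = 2.8176763 / 33.6 * 100
%GRR = 8.3859

8.3859


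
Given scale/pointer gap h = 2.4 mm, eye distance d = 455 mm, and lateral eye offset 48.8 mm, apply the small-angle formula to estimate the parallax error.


error = h * offset / d
= 2.4 * 48.8 / 455
= 0.2574

0.2574


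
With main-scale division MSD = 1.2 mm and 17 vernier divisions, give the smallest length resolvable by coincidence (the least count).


LC = MSD / n_div
= 1.2 / 17
= 0.0706

0.0706


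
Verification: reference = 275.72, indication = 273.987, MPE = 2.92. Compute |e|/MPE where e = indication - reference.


e = indication - reference = 273.987 - 275.72 = -1.7330
|e| = 1.7330
ratio = |e| / MPE = 1.7330 / 2.92
ratio = 0.5935

0.5935


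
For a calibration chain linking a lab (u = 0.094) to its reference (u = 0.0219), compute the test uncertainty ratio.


TUR = u_lab / u_ref
= 0.094 / 0.0219
= 4.2922

4.2922


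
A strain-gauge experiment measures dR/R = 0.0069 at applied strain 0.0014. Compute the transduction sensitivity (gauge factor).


GF = (dR/R) / epsilon
= 0.0069 / 0.0014
= 4.9286

4.9286


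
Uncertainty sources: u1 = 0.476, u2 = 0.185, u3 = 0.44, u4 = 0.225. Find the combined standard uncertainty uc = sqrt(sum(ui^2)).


uc = sqrt(0.476^2 + 0.185^2 + 0.44^2 + 0.225^2)
uc = sqrt(0.505026)
uc = 0.7107

0.7107


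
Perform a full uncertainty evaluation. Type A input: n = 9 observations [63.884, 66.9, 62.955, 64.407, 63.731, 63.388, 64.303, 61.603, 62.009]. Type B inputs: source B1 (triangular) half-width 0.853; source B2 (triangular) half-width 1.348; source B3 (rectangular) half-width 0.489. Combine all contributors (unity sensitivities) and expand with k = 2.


mean = (63.884 + 66.9 + 62.955 + 64.407 + 63.731 + 63.388 + 64.303 + 61.603 + 62.009) / 9 = 63.68666667
s = sqrt(sum((x - mean)^2)/(n-1)) = 1.5429652
u_A = s / sqrt(n) = 1.5429652 / sqrt(9) = 0.51432173
u_B1 = 0.853 / sqrt(6) = 0.34823579
u_B2 = 1.348 / sqrt(6) = 0.5503187
u_B3 = 0.489 / sqrt(3) = 0.28232428
uc = sqrt(0.51432173^2 + 0.34823579^2 + 0.5503187^2 + 0.28232428^2) = 0.87655729
U = k * uc = 2 * 0.87655729
U = 1.7531

1.7531


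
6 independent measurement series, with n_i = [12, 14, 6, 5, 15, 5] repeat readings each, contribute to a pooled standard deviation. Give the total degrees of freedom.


nu = sum_i (n_i - 1)
nu = ((12 - 1) + (14 - 1) + (6 - 1) + (5 - 1) + (15 - 1) + (5 - 1))
nu = 11 + 13 + 5 + 4 + 14 + 4
nu = 51

51


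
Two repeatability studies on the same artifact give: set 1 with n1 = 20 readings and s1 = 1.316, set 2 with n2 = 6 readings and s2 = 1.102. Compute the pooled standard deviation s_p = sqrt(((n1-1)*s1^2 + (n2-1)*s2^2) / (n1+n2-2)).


s_p = sqrt(((n1-1)*s1^2 + (n2-1)*s2^2) / (n1+n2-2))
numerator = (20-1)*1.316^2 + (6-1)*1.102^2 = 32.905264 + 6.07202 = 38.977284
denominator = 20 + 6 - 2 = 24
s_p^2 = 38.977284 / 24 = 1.6240535
s_p = sqrt(1.6240535) = 1.2744

1.2744


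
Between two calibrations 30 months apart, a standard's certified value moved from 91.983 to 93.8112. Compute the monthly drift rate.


rate = (v2 - v1) / months
= (93.8112 - 91.983) / 30
= 1.8282 / 30
= 0.0609

0.0609


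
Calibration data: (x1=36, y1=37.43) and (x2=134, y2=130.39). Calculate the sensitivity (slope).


slope = (y2 - y1) / (x2 - x1)
= (130.39 - 37.43) / (134 - 36)
= 92.9600 / 98
= 0.9486

0.9486


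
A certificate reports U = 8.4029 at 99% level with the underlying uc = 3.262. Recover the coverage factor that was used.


k = U / uc
k = 8.4029 / 3.262
k = 2.576

2.576


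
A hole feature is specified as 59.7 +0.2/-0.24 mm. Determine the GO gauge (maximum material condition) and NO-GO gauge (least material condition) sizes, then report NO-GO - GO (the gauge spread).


GO = nominal - lower_tol (smallest hole = maximum material condition)
GO = 59.7 - 0.24 = 59.46
NO-GO = nominal + upper_tol (largest hole = least material condition)
NO-GO = 59.7 + 0.2 = 59.9
spread = NO-GO - GO = 59.9 - 59.46 = 0.4400

0.4400


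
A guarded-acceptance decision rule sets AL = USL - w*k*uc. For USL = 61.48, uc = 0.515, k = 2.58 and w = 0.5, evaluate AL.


U = k * uc = 2.58 * 0.515 = 1.3287
guard band g = w * U = 0.5 * 1.3287 = 0.66435
AL = USL - g = 61.48 - 0.66435
AL = 60.8156

60.8156


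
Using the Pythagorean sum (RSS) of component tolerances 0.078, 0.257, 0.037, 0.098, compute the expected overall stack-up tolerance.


RSS = sqrt(0.078^2 + 0.257^2 + 0.037^2 + 0.098^2)
= sqrt(0.083106)
= 0.2883

0.2883


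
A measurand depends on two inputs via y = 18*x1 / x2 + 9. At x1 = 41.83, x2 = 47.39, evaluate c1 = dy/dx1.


y = 18*x1 / x2 + 9
dy/dx1 = 18/x2
Evaluate at x2 = 47.39: c1 = 18 / 47.39
c1 = 0.3798

0.3798


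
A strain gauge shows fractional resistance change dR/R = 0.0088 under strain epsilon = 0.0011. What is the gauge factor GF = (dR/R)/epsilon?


GF = (dR/R) / epsilon
= 0.0088 / 0.0011
= 8.0000

8.0000


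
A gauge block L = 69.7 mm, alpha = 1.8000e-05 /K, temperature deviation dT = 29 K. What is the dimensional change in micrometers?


dL = L * alpha * dT
= 69.7 * 1.8000e-05 * 29
= 0.0363834 mm
dL_um = 0.0363834 * 1000 = 36.3834 um

36.3834


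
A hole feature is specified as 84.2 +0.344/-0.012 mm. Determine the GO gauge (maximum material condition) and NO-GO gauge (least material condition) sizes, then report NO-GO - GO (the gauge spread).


GO = nominal - lower_tol (smallest hole = maximum material condition)
GO = 84.2 - 0.012 = 84.188
NO-GO = nominal + upper_tol (largest hole = least material condition)
NO-GO = 84.2 + 0.344 = 84.544
spread = NO-GO - GO = 84.544 - 84.188 = 0.3560

0.3560


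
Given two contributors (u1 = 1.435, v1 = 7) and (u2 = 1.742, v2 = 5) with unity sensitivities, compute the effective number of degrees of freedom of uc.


uc = sqrt(u1^2 + u2^2) = sqrt(1.435^2 + 1.742^2) = 2.2569424
v_eff = uc^4 / (u1^4/v1 + u2^4/v2)
= 2.2569424^4 / (1.435^4/7 + 1.742^4/5)
= 25.946686 / 2.4474882
v_eff = 10.6014

10.6014


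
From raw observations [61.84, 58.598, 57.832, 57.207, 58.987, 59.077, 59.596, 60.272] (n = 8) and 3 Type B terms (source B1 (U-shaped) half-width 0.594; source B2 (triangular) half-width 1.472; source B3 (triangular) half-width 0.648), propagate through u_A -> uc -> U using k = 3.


mean = (61.84 + 58.598 + 57.832 + 57.207 + 58.987 + 59.077 + 59.596 + 60.272) / 8 = 59.176125
s = sqrt(sum((x - mean)^2)/(n-1)) = 1.4411015
u_A = s / sqrt(n) = 1.4411015 / sqrt(8) = 0.50950632
u_B1 = 0.594 / sqrt(2) = 0.42002143
u_B2 = 1.472 / sqrt(6) = 0.60094148
u_B3 = 0.648 / sqrt(6) = 0.26454489
uc = sqrt(0.50950632^2 + 0.42002143^2 + 0.60094148^2 + 0.26454489^2) = 0.93119781
U = k * uc = 3 * 0.93119781
U = 2.7936

2.7936


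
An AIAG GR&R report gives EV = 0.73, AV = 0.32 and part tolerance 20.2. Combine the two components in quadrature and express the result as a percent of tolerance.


GRR = sqrt(EV^2 + AV^2) = sqrt(0.73^2 + 0.32^2) = 0.79705709
%GRR = GRR / tol * 100 = 0.79705709 / 20.2 * 100
%GRR = 3.9458

3.9458


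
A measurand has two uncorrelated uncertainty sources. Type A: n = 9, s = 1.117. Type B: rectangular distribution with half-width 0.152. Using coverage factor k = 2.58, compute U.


u_A = s / sqrt(n) = 1.117 / sqrt(9) = 0.37233333
u_B = half_width / sqrt(3) = 0.152 / sqrt(3) = 0.087757241
uc = sqrt(u_A^2 + u_B^2) = sqrt(0.37233333^2 + 0.087757241^2) = 0.38253554
U = k * uc = 2.58 * 0.38253554
U = 0.9869

0.9869


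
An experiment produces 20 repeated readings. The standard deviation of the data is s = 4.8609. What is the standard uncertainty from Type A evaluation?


u_A = s / sqrt(n)
u_A = 4.8609 / sqrt(20)
u_A = 4.8609 / 4.472136
u_A = 1.0869

1.0869


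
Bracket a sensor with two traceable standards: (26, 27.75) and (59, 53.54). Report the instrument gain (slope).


slope = (y2 - y1) / (x2 - x1)
= (53.54 - 27.75) / (59 - 26)
= 25.7900 / 33
= 0.7815

0.7815


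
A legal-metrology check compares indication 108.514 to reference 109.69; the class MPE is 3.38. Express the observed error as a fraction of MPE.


e = indication - reference = 108.514 - 109.69 = -1.1760
|e| = 1.1760
ratio = |e| / MPE = 1.1760 / 3.38
ratio = 0.3479

0.3479


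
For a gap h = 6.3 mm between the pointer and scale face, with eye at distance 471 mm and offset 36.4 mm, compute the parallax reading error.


error = h * offset / d
= 6.3 * 36.4 / 471
= 0.4869

0.4869


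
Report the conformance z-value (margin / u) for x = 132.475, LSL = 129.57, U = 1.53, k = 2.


u = U / k = 1.53 / 2 = 0.765
margin = |LSL - x| = |129.57 - 132.475| = 2.905
z = margin / u = 2.905 / 0.765
z = 3.7974

3.7974


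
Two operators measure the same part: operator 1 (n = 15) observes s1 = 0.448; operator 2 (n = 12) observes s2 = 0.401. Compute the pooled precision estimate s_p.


s_p = sqrt(((n1-1)*s1^2 + (n2-1)*s2^2) / (n1+n2-2))
numerator = (15-1)*0.448^2 + (12-1)*0.401^2 = 2.809856 + 1.768811 = 4.578667
denominator = 15 + 12 - 2 = 25
s_p^2 = 4.578667 / 25 = 0.18314668
s_p = sqrt(0.18314668) = 0.4280

0.4280


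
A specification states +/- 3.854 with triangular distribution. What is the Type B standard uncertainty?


u_B = half_width / sqrt(6)
u_B = 3.854 / 2.4494897
u_B = 1.5734

1.5734


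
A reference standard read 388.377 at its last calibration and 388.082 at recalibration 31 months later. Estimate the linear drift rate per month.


rate = (v2 - v1) / months
= (388.082 - 388.377) / 31
= -0.2950 / 31
= -0.0095

-0.0095


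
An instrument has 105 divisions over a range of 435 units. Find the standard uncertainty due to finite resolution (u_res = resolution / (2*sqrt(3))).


resolution = range / divisions
resolution = 435 / 105 = 4.1428571
u_res = resolution / (2*sqrt(3))
u_res = 4.1428571 / 3.4641016
u_res = 1.1959

1.1959


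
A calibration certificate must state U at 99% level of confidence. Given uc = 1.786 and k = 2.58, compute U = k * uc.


U = k * uc
U = 2.58 * 1.786
U = 4.6079

4.6079


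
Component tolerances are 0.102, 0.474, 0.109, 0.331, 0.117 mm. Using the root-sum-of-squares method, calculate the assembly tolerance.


RSS = sqrt(0.102^2 + 0.474^2 + 0.109^2 + 0.331^2 + 0.117^2)
= sqrt(0.370211)
= 0.6084

0.6084


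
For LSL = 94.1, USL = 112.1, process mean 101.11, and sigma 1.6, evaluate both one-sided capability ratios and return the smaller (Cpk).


Cpu = (USL - mean) / (3*sigma) = (112.1 - 101.11) / (3*1.6) = 2.2896
Cpl = (mean - LSL) / (3*sigma) = (101.11 - 94.1) / (3*1.6) = 1.4604
Cpk = min(Cpu, Cpl) = 1.4604

1.4604


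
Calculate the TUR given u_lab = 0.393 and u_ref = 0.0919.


TUR = u_lab / u_ref
= 0.393 / 0.0919
= 4.2764

4.2764


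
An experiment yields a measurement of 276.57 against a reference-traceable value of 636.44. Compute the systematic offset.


Systematic error = measured - true
= 276.57 - 636.44
= -359.8700

-359.8700


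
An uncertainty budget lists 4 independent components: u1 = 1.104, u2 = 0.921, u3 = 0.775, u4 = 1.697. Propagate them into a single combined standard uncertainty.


uc = sqrt(1.104^2 + 0.921^2 + 0.775^2 + 1.697^2)
uc = sqrt(5.547491)
uc = 2.3553

2.3553


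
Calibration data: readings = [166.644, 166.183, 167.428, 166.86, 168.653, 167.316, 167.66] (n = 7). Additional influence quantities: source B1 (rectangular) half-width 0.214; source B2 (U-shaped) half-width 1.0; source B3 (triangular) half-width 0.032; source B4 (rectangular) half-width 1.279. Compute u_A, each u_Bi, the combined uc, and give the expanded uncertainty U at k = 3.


mean = (166.644 + 166.183 + 167.428 + 166.86 + 168.653 + 167.316 + 167.66) / 7 = 167.2491429
s = sqrt(sum((x - mean)^2)/(n-1)) = 0.79899613
u_A = s / sqrt(n) = 0.79899613 / sqrt(7) = 0.30199215
u_B1 = 0.214 / sqrt(3) = 0.12355296
u_B2 = 1.0 / sqrt(2) = 0.70710678
u_B3 = 0.032 / sqrt(6) = 0.013063945
u_B4 = 1.279 / sqrt(3) = 0.73843099
uc = sqrt(0.30199215^2 + 0.12355296^2 + 0.70710678^2 + 0.013063945^2 + 0.73843099^2) = 1.0732733
U = k * uc = 3 * 1.0732733
U = 3.2198

3.2198


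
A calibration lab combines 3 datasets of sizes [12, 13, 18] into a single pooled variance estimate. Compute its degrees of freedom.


nu = sum_i (n_i - 1)
nu = ((12 - 1) + (13 - 1) + (18 - 1))
nu = 11 + 12 + 17
nu = 40

40


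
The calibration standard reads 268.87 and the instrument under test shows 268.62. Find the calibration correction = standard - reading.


Correction = standard - reading
= 268.87 - 268.62
= 0.2500

0.2500


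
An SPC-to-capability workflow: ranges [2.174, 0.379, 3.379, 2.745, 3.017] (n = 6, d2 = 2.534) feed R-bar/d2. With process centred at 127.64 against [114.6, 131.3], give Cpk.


R_bar = (2.174 + 0.379 + 3.379 + 2.745 + 3.017) / 5 = 2.3388
sigma = R_bar / d2 = 2.3388 / 2.534 = 0.92296764
Cp = (USL - LSL)/(6*sigma) = (131.3 - 114.6)/(6*0.92296764) = 3.0156
Cpu = (131.3 - 127.64)/(3*0.92296764) = 1.3218
Cpl = (127.64 - 114.6)/(3*0.92296764) = 4.7094
Cpk = min(Cpu, Cpl) = 1.3218

1.3218


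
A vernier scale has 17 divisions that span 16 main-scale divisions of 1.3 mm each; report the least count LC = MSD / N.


LC = MSD / n_div
= 1.3 / 17
= 0.0765

0.0765


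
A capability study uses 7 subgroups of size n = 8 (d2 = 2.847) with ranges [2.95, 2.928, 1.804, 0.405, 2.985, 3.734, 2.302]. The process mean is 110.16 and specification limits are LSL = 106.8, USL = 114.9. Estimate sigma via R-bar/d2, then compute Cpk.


R_bar = (2.95 + 2.928 + 1.804 + 0.405 + 2.985 + 3.734 + 2.302) / 7 = 2.444
sigma = R_bar / d2 = 2.444 / 2.847 = 0.85844749
Cp = (USL - LSL)/(6*sigma) = (114.9 - 106.8)/(6*0.85844749) = 1.5726
Cpu = (114.9 - 110.16)/(3*0.85844749) = 1.8405
Cpl = (110.16 - 106.8)/(3*0.85844749) = 1.3047
Cpk = min(Cpu, Cpl) = 1.3047

1.3047


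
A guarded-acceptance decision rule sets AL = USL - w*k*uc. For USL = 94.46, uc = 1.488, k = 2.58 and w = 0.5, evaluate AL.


U = k * uc = 2.58 * 1.488 = 3.83904
guard band g = w * U = 0.5 * 3.83904 = 1.91952
AL = USL - g = 94.46 - 1.91952
AL = 92.5405

92.5405


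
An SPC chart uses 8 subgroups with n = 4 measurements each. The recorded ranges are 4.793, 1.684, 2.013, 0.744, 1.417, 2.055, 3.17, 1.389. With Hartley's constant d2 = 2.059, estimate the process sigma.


R_bar = (4.793 + 1.684 + 2.013 + 0.744 + 1.417 + 2.055 + 3.17 + 1.389) / 8
R_bar = 17.265 / 8 = 2.158125
sigma_hat = R_bar / d2 = 2.158125 / 2.059 = 1.0481

1.0481


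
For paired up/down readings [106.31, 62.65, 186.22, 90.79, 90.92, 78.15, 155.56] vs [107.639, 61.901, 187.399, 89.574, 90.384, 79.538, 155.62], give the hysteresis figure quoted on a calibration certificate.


|106.31 - 107.639| = 1.3290
|62.65 - 61.901| = 0.7490
|186.22 - 187.399| = 1.1790
|90.79 - 89.574| = 1.2160
|90.92 - 90.384| = 0.5360
|78.15 - 79.538| = 1.3880
|155.56 - 155.62| = 0.0600
hysteresis = max(diffs) = 1.3880

1.3880


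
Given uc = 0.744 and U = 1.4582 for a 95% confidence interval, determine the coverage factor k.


k = U / uc
k = 1.4582 / 0.744
k = 1.96

1.96


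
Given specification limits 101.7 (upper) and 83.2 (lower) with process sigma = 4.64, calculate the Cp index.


Cp = (USL - LSL) / (6 * sigma)
= (101.7 - 83.2) / (6 * 4.64)
= 18.5000 / 27.8400
= 0.6645

0.6645


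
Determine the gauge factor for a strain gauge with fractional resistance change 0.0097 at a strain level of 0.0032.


GF = (dR/R) / epsilon
= 0.0097 / 0.0032
= 3.0312

3.0312


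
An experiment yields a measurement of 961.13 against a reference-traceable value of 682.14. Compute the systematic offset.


Systematic error = measured - true
= 961.13 - 682.14
= 278.9900

278.9900


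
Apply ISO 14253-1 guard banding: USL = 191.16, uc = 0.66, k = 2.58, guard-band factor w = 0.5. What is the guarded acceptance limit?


U = k * uc = 2.58 * 0.66 = 1.7028
guard band g = w * U = 0.5 * 1.7028 = 0.8514
AL = USL - g = 191.16 - 0.8514
AL = 190.3086

190.3086


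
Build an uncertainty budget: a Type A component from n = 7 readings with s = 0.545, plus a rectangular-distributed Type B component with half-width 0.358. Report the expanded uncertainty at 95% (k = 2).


u_A = s / sqrt(n) = 0.545 / sqrt(7) = 0.20599064
u_B = half_width / sqrt(3) = 0.358 / sqrt(3) = 0.2066914
uc = sqrt(u_A^2 + u_B^2) = sqrt(0.20599064^2 + 0.2066914^2) = 0.29181069
U = k * uc = 2 * 0.29181069
U = 0.5836

0.5836


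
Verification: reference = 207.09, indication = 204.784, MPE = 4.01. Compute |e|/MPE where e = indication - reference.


e = indication - reference = 204.784 - 207.09 = -2.3060
|e| = 2.3060
ratio = |e| / MPE = 2.3060 / 4.01
ratio = 0.5751

0.5751


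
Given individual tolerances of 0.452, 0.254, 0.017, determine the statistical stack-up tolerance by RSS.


RSS = sqrt(0.452^2 + 0.254^2 + 0.017^2)
= sqrt(0.269109)
= 0.5188

0.5188


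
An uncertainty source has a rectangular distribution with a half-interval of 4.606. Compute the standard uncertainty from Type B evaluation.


u_B = half_width / sqrt(3)
u_B = 4.606 / 1.7320508
u_B = 2.6593

2.6593


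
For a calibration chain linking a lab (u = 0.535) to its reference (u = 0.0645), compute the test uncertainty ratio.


TUR = u_lab / u_ref
= 0.535 / 0.0645
= 8.2946

8.2946


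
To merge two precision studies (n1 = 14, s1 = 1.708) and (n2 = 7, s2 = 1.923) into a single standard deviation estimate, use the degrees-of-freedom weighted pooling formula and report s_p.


s_p = sqrt(((n1-1)*s1^2 + (n2-1)*s2^2) / (n1+n2-2))
numerator = (14-1)*1.708^2 + (7-1)*1.923^2 = 37.924432 + 22.187574 = 60.112006
denominator = 14 + 7 - 2 = 19
s_p^2 = 60.112006 / 19 = 3.1637898
s_p = sqrt(3.1637898) = 1.7787

1.7787


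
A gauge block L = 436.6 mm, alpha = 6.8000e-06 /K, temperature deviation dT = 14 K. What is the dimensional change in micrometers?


dL = L * alpha * dT
= 436.6 * 6.8000e-06 * 14
= 0.0415643 mm
dL_um = 0.0415643 * 1000 = 41.5643 um

41.5643


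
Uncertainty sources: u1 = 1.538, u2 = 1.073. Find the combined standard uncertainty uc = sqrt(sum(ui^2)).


uc = sqrt(1.538^2 + 1.073^2)
uc = sqrt(3.516773)
uc = 1.8753

1.8753


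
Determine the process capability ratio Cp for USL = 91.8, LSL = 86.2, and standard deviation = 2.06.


Cp = (USL - LSL) / (6 * sigma)
= (91.8 - 86.2) / (6 * 2.06)
= 5.6000 / 12.3600
= 0.4531

0.4531


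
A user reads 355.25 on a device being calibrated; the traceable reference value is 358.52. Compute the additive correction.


Correction = standard - reading
= 358.52 - 355.25
= 3.2700

3.2700


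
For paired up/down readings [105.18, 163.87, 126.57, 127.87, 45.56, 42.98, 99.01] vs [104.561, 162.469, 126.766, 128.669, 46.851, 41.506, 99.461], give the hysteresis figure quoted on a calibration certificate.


|105.18 - 104.561| = 0.6190
|163.87 - 162.469| = 1.4010
|126.57 - 126.766| = 0.1960
|127.87 - 128.669| = 0.7990
|45.56 - 46.851| = 1.2910
|42.98 - 41.506| = 1.4740
|99.01 - 99.461| = 0.4510
hysteresis = max(diffs) = 1.4740

1.4740


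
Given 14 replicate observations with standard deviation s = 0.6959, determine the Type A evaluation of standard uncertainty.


u_A = s / sqrt(n)
u_A = 0.6959 / sqrt(14)
u_A = 0.6959 / 3.7416574
u_A = 0.1860

0.1860


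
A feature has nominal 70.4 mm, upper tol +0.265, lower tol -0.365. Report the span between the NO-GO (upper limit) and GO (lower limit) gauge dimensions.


GO = nominal - lower_tol (smallest hole = maximum material condition)
GO = 70.4 - 0.365 = 70.035
NO-GO = nominal + upper_tol (largest hole = least material condition)
NO-GO = 70.4 + 0.265 = 70.665
spread = NO-GO - GO = 70.665 - 70.035 = 0.6300

0.6300


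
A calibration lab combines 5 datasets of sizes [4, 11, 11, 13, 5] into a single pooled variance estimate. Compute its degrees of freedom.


nu = sum_i (n_i - 1)
nu = ((4 - 1) + (11 - 1) + (11 - 1) + (13 - 1) + (5 - 1))
nu = 3 + 10 + 10 + 12 + 4
nu = 39

39


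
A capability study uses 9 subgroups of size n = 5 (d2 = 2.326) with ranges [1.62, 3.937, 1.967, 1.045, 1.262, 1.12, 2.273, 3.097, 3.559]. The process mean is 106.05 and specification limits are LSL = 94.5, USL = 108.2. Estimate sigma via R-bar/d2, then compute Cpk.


R_bar = (1.62 + 3.937 + 1.967 + 1.045 + 1.262 + 1.12 + 2.273 + 3.097 + 3.559) / 9 = 2.2088889
sigma = R_bar / d2 = 2.2088889 / 2.326 = 0.94965129
Cp = (USL - LSL)/(6*sigma) = (108.2 - 94.5)/(6*0.94965129) = 2.4044
Cpu = (108.2 - 106.05)/(3*0.94965129) = 0.7547
Cpl = (106.05 - 94.5)/(3*0.94965129) = 4.0541
Cpk = min(Cpu, Cpl) = 0.7547

0.7547


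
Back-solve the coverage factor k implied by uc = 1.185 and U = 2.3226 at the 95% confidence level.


k = U / uc
k = 2.3226 / 1.185
k = 1.96

1.96


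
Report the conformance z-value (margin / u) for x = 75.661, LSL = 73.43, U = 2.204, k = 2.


u = U / k = 2.204 / 2 = 1.102
margin = |LSL - x| = |73.43 - 75.661| = 2.231
z = margin / u = 2.231 / 1.102
z = 2.0245

2.0245


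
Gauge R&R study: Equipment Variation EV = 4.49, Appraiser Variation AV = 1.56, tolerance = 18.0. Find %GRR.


GRR = sqrt(EV^2 + AV^2) = sqrt(4.49^2 + 1.56^2) = 4.7532831
%GRR = GRR / tol * 100 = 4.7532831 / 18.0 * 100
%GRR = 26.4071

26.4071


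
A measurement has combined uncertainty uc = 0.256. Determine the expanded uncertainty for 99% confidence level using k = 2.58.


U = k * uc
U = 2.58 * 0.256
U = 0.6605

0.6605


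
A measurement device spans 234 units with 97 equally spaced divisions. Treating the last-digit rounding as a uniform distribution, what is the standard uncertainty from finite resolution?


resolution = range / divisions
resolution = 234 / 97 = 2.4123711
u_res = resolution / (2*sqrt(3))
u_res = 2.4123711 / 3.4641016
u_res = 0.6964

0.6964


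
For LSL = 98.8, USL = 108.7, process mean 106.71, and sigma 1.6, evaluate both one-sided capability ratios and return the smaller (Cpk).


Cpu = (USL - mean) / (3*sigma) = (108.7 - 106.71) / (3*1.6) = 0.4146
Cpl = (mean - LSL) / (3*sigma) = (106.71 - 98.8) / (3*1.6) = 1.6479
Cpk = min(Cpu, Cpl) = 0.4146

0.4146


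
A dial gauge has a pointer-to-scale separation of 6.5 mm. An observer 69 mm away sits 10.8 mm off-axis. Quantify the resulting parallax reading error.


error = h * offset / d
= 6.5 * 10.8 / 69
= 1.0174

1.0174


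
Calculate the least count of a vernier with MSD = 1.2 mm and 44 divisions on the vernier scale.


LC = MSD / n_div
= 1.2 / 44
= 0.0273

0.0273


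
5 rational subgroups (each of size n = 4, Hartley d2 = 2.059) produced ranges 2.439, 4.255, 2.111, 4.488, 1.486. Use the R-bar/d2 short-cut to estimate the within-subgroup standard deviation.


R_bar = (2.439 + 4.255 + 2.111 + 4.488 + 1.486) / 5
R_bar = 14.779 / 5 = 2.9558
sigma_hat = R_bar / d2 = 2.9558 / 2.059 = 1.4356

1.4356


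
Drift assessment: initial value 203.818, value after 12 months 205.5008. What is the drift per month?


rate = (v2 - v1) / months
= (205.5008 - 203.818) / 12
= 1.6828 / 12
= 0.1402

0.1402


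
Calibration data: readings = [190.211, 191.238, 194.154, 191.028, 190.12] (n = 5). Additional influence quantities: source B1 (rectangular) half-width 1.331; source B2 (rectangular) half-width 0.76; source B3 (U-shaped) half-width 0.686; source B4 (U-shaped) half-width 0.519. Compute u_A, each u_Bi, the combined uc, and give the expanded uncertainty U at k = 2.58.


mean = (190.211 + 191.238 + 194.154 + 191.028 + 190.12) / 5 = 191.3502
s = sqrt(sum((x - mean)^2)/(n-1)) = 1.6423204
u_A = s / sqrt(n) = 1.6423204 / sqrt(5) = 0.73446801
u_B1 = 1.331 / sqrt(3) = 0.76845321
u_B2 = 0.76 / sqrt(3) = 0.4387862
u_B3 = 0.686 / sqrt(2) = 0.48507525
u_B4 = 0.519 / sqrt(2) = 0.36698842
uc = sqrt(0.73446801^2 + 0.76845321^2 + 0.4387862^2 + 0.48507525^2 + 0.36698842^2) = 1.3009517
U = k * uc = 2.58 * 1.3009517
U = 3.3565

3.3565


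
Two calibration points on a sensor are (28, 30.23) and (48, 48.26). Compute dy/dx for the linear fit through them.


slope = (y2 - y1) / (x2 - x1)
= (48.26 - 30.23) / (48 - 28)
= 18.0300 / 20
= 0.9015

0.9015


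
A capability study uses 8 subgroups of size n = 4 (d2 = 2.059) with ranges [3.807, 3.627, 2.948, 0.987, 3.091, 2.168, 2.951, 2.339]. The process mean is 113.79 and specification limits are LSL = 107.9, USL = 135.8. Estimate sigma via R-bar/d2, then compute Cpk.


R_bar = (3.807 + 3.627 + 2.948 + 0.987 + 3.091 + 2.168 + 2.951 + 2.339) / 8 = 2.73975
sigma = R_bar / d2 = 2.73975 / 2.059 = 1.3306217
Cp = (USL - LSL)/(6*sigma) = (135.8 - 107.9)/(6*1.3306217) = 3.4946
Cpu = (135.8 - 113.79)/(3*1.3306217) = 5.5137
Cpl = (113.79 - 107.9)/(3*1.3306217) = 1.4755
Cpk = min(Cpu, Cpl) = 1.4755

1.4755


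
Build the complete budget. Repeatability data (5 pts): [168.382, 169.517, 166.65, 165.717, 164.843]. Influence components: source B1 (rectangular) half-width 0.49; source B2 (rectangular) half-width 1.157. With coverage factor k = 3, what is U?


mean = (168.382 + 169.517 + 166.65 + 165.717 + 164.843) / 5 = 167.0218
s = sqrt(sum((x - mean)^2)/(n-1)) = 1.914685
u_A = s / sqrt(n) = 1.914685 / sqrt(5) = 0.85627316
u_B1 = 0.49 / sqrt(3) = 0.28290163
u_B2 = 1.157 / sqrt(3) = 0.66799426
uc = sqrt(0.85627316^2 + 0.28290163^2 + 0.66799426^2) = 1.1222537
U = k * uc = 3 * 1.1222537
U = 3.3668

3.3668


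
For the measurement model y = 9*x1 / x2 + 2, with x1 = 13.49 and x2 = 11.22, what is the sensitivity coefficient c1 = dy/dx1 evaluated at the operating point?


y = 9*x1 / x2 + 2
dy/dx1 = 9/x2
Evaluate at x2 = 11.22: c1 = 9 / 11.22
c1 = 0.8021

0.8021


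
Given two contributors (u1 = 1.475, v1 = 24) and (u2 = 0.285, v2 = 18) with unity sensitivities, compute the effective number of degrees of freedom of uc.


uc = sqrt(u1^2 + u2^2) = sqrt(1.475^2 + 0.285^2) = 1.5022816
v_eff = uc^4 / (u1^4/v1 + u2^4/v2)
= 1.5022816^4 / (1.475^4/24 + 0.285^4/18)
= 5.0933719 / 0.1975892
v_eff = 25.7776

25.7776


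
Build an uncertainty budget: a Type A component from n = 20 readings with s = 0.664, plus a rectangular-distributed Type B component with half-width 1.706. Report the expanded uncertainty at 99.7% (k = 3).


u_A = s / sqrt(n) = 0.664 / sqrt(20) = 0.14847491
u_B = half_width / sqrt(3) = 1.706 / sqrt(3) = 0.98495956
uc = sqrt(u_A^2 + u_B^2) = sqrt(0.14847491^2 + 0.98495956^2) = 0.99608741
U = k * uc = 3 * 0.99608741
U = 2.9883

2.9883


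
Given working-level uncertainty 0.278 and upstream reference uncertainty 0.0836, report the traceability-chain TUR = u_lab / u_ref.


TUR = u_lab / u_ref
= 0.278 / 0.0836
= 3.3254

3.3254


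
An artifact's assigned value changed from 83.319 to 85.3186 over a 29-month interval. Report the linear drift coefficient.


rate = (v2 - v1) / months
= (85.3186 - 83.319) / 29
= 1.9996 / 29
= 0.0690

0.0690


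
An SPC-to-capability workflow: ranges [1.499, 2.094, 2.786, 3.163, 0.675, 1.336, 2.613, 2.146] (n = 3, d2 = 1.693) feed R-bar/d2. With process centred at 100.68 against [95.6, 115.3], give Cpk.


R_bar = (1.499 + 2.094 + 2.786 + 3.163 + 0.675 + 1.336 + 2.613 + 2.146) / 8 = 2.039
sigma = R_bar / d2 = 2.039 / 1.693 = 1.2043709
Cp = (USL - LSL)/(6*sigma) = (115.3 - 95.6)/(6*1.2043709) = 2.7262
Cpu = (115.3 - 100.68)/(3*1.2043709) = 4.0464
Cpl = (100.68 - 95.6)/(3*1.2043709) = 1.4060
Cpk = min(Cpu, Cpl) = 1.4060

1.4060


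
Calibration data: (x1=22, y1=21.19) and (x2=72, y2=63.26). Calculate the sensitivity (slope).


slope = (y2 - y1) / (x2 - x1)
= (63.26 - 21.19) / (72 - 22)
= 42.0700 / 50
= 0.8414

0.8414


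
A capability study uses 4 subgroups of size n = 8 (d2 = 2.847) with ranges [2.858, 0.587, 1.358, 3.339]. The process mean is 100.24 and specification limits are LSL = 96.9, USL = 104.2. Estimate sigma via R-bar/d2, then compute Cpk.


R_bar = (2.858 + 0.587 + 1.358 + 3.339) / 4 = 2.0355
sigma = R_bar / d2 = 2.0355 / 2.847 = 0.71496312
Cp = (USL - LSL)/(6*sigma) = (104.2 - 96.9)/(6*0.71496312) = 1.7017
Cpu = (104.2 - 100.24)/(3*0.71496312) = 1.8462
Cpl = (100.24 - 96.9)/(3*0.71496312) = 1.5572
Cpk = min(Cpu, Cpl) = 1.5572

1.5572


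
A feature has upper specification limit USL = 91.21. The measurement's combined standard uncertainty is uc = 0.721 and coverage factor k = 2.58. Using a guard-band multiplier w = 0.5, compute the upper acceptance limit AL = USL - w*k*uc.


U = k * uc = 2.58 * 0.721 = 1.86018
guard band g = w * U = 0.5 * 1.86018 = 0.93009
AL = USL - g = 91.21 - 0.93009
AL = 90.2799

90.2799


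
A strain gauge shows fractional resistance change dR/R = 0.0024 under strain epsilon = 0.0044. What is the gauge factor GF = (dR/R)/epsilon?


GF = (dR/R) / epsilon
= 0.0024 / 0.0044
= 0.5455

0.5455


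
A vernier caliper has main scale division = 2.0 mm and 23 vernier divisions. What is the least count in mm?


LC = MSD / n_div
= 2.0 / 23
= 0.0870

0.0870


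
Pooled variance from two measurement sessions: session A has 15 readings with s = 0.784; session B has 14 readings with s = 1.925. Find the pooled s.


s_p = sqrt(((n1-1)*s1^2 + (n2-1)*s2^2) / (n1+n2-2))
numerator = (15-1)*0.784^2 + (14-1)*1.925^2 = 8.605184 + 48.173125 = 56.778309
denominator = 15 + 14 - 2 = 27
s_p^2 = 56.778309 / 27 = 2.1029003
s_p = sqrt(2.1029003) = 1.4501

1.4501


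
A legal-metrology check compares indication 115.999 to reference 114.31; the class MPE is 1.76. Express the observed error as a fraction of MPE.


e = indication - reference = 115.999 - 114.31 = 1.6890
|e| = 1.6890
ratio = |e| / MPE = 1.6890 / 1.76
ratio = 0.9597

0.9597


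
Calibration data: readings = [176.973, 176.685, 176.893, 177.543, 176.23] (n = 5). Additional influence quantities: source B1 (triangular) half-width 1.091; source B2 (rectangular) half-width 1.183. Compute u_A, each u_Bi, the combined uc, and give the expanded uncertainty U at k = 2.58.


mean = (176.973 + 176.685 + 176.893 + 177.543 + 176.23) / 5 = 176.8648
s = sqrt(sum((x - mean)^2)/(n-1)) = 0.47638136
u_A = s / sqrt(n) = 0.47638136 / sqrt(5) = 0.21304422
u_B1 = 1.091 / sqrt(6) = 0.44539888
u_B2 = 1.183 / sqrt(3) = 0.68300537
uc = sqrt(0.21304422^2 + 0.44539888^2 + 0.68300537^2) = 0.84277182
U = k * uc = 2.58 * 0.84277182
U = 2.1744

2.1744


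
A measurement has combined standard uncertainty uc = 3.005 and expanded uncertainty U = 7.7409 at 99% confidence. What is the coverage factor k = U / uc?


k = U / uc
k = 7.7409 / 3.005
k = 2.576

2.576


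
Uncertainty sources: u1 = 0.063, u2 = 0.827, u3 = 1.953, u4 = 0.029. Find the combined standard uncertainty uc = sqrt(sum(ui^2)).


uc = sqrt(0.063^2 + 0.827^2 + 1.953^2 + 0.029^2)
uc = sqrt(4.502948)
uc = 2.1220

2.1220


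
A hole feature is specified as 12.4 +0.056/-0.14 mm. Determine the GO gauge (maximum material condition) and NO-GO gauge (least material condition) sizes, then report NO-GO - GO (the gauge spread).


GO = nominal - lower_tol (smallest hole = maximum material condition)
GO = 12.4 - 0.14 = 12.26
NO-GO = nominal + upper_tol (largest hole = least material condition)
NO-GO = 12.4 + 0.056 = 12.456
spread = NO-GO - GO = 12.456 - 12.26 = 0.1960

0.1960


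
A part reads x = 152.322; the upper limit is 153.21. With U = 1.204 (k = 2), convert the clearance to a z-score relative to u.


u = U / k = 1.204 / 2 = 0.602
margin = |USL - x| = |153.21 - 152.322| = 0.888
z = margin / u = 0.888 / 0.602
z = 1.4751

1.4751


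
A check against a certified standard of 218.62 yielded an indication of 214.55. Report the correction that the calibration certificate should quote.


Correction = standard - reading
= 218.62 - 214.55
= 4.0700

4.0700


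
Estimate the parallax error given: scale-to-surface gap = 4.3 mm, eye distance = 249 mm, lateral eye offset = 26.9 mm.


error = h * offset / d
= 4.3 * 26.9 / 249
= 0.4645

0.4645


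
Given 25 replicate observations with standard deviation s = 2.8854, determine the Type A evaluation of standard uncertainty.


u_A = s / sqrt(n)
u_A = 2.8854 / sqrt(25)
u_A = 2.8854 / 5
u_A = 0.5771

0.5771


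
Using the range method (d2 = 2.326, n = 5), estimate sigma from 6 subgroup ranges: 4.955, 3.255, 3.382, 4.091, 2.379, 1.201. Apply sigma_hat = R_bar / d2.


R_bar = (4.955 + 3.255 + 3.382 + 4.091 + 2.379 + 1.201) / 6
R_bar = 19.263 / 6 = 3.2105
sigma_hat = R_bar / d2 = 3.2105 / 2.326 = 1.3803

1.3803


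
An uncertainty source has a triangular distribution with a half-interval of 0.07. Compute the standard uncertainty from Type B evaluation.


u_B = half_width / sqrt(6)
u_B = 0.07 / 2.4494897
u_B = 0.0286

0.0286


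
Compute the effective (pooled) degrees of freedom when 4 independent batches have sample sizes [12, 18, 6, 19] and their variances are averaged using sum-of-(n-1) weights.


nu = sum_i (n_i - 1)
nu = ((12 - 1) + (18 - 1) + (6 - 1) + (19 - 1))
nu = 11 + 17 + 5 + 18
nu = 51

51


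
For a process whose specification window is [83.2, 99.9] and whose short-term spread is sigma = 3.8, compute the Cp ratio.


Cp = (USL - LSL) / (6 * sigma)
= (99.9 - 83.2) / (6 * 3.8)
= 16.7000 / 22.8000
= 0.7325

0.7325


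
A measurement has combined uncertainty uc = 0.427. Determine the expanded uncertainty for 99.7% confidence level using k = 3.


U = k * uc
U = 3 * 0.427
U = 1.2810

1.2810


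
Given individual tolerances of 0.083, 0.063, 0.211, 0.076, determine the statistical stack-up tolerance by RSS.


RSS = sqrt(0.083^2 + 0.063^2 + 0.211^2 + 0.076^2)
= sqrt(0.061155)
= 0.2473

0.2473


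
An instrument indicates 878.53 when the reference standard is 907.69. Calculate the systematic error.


Systematic error = measured - true
= 878.53 - 907.69
= -29.1600

-29.1600


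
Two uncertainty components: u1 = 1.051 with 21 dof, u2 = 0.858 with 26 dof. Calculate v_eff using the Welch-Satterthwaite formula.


uc = sqrt(u1^2 + u2^2) = sqrt(1.051^2 + 0.858^2) = 1.356748
v_eff = uc^4 / (u1^4/v1 + u2^4/v2)
= 1.356748^4 / (1.051^4/21 + 0.858^4/26)
= 3.3884163 / 0.078945813
v_eff = 42.9208

42.9208


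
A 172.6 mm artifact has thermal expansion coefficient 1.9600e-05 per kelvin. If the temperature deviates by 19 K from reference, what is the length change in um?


dL = L * alpha * dT
= 172.6 * 1.9600e-05 * 19
= 0.0642762 mm
dL_um = 0.0642762 * 1000 = 64.2762 um

64.2762


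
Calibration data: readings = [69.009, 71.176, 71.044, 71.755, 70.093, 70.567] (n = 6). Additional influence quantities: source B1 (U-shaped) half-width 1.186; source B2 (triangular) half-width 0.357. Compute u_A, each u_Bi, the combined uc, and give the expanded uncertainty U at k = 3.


mean = (69.009 + 71.176 + 71.044 + 71.755 + 70.093 + 70.567) / 6 = 70.60733333
s = sqrt(sum((x - mean)^2)/(n-1)) = 0.9645759
u_A = s / sqrt(n) = 0.9645759 / sqrt(6) = 0.39378646
u_B1 = 1.186 / sqrt(2) = 0.83862864
u_B2 = 0.357 / sqrt(6) = 0.14574464
uc = sqrt(0.39378646^2 + 0.83862864^2 + 0.14574464^2) = 0.9378738
U = k * uc = 3 * 0.9378738
U = 2.8136

2.8136


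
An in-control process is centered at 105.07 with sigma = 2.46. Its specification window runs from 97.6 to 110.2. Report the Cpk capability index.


Cpu = (USL - mean) / (3*sigma) = (110.2 - 105.07) / (3*2.46) = 0.6951
Cpl = (mean - LSL) / (3*sigma) = (105.07 - 97.6) / (3*2.46) = 1.0122
Cpk = min(Cpu, Cpl) = 0.6951

0.6951


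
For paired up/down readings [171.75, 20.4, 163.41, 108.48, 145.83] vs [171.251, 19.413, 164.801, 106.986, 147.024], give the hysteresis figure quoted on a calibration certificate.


|171.75 - 171.251| = 0.4990
|20.4 - 19.413| = 0.9870
|163.41 - 164.801| = 1.3910
|108.48 - 106.986| = 1.4940
|145.83 - 147.024| = 1.1940
hysteresis = max(diffs) = 1.4940

1.4940


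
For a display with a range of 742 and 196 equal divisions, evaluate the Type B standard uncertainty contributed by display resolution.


resolution = range / divisions
resolution = 742 / 196 = 3.7857143
u_res = resolution / (2*sqrt(3))
u_res = 3.7857143 / 3.4641016
u_res = 1.0928

1.0928


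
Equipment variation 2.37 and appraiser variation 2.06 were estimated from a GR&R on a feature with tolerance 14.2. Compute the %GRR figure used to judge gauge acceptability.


GRR = sqrt(EV^2 + AV^2) = sqrt(2.37^2 + 2.06^2) = 3.1401433
%GRR = GRR / tol * 100 = 3.1401433 / 14.2 * 100
%GRR = 22.1137

22.1137


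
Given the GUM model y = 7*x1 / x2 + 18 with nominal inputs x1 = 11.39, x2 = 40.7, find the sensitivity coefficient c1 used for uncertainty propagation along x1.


y = 7*x1 / x2 + 18
dy/dx1 = 7/x2
Evaluate at x2 = 40.7: c1 = 7 / 40.7
c1 = 0.1720

0.1720


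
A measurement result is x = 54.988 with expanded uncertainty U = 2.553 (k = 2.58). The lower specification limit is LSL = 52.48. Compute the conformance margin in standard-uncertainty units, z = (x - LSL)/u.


u = U / k = 2.553 / 2.58 = 0.98953488
margin = |LSL - x| = |52.48 - 54.988| = 2.508
z = margin / u = 2.508 / 0.98953488
z = 2.5345

2.5345


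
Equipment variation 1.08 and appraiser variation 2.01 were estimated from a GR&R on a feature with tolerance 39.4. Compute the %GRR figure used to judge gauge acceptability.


GRR = sqrt(EV^2 + AV^2) = sqrt(1.08^2 + 2.01^2) = 2.2817756
%GRR = GRR / tol * 100 = 2.2817756 / 39.4 * 100
%GRR = 5.7913

5.7913


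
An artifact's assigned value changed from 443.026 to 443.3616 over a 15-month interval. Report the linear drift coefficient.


rate = (v2 - v1) / months
= (443.3616 - 443.026) / 15
= 0.3356 / 15
= 0.0224

0.0224


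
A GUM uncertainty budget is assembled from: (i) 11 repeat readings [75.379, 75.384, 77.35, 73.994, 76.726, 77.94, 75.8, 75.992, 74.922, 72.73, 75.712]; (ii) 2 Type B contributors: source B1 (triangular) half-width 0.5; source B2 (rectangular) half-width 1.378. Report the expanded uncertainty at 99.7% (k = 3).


mean = (75.379 + 75.384 + 77.35 + 73.994 + 76.726 + 77.94 + 75.8 + 75.992 + 74.922 + 72.73 + 75.712) / 11 = 75.62990909
s = sqrt(sum((x - mean)^2)/(n-1)) = 1.4619734
u_A = s / sqrt(n) = 1.4619734 / sqrt(11) = 0.44080157
u_B1 = 0.5 / sqrt(6) = 0.20412415
u_B2 = 1.378 / sqrt(3) = 0.79558867
uc = sqrt(0.44080157^2 + 0.20412415^2 + 0.79558867^2) = 0.93216631
U = k * uc = 3 * 0.93216631
U = 2.7965

2.7965


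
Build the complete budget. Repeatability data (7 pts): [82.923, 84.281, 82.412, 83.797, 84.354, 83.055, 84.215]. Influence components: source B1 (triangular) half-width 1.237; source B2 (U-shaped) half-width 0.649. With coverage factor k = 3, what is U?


mean = (82.923 + 84.281 + 82.412 + 83.797 + 84.354 + 83.055 + 84.215) / 7 = 83.57671429
s = sqrt(sum((x - mean)^2)/(n-1)) = 0.77590951
u_A = s / sqrt(n) = 0.77590951 / sqrt(7) = 0.29326623
u_B1 = 1.237 / sqrt(6) = 0.50500314
u_B2 = 0.649 / sqrt(2) = 0.4589123
uc = sqrt(0.29326623^2 + 0.50500314^2 + 0.4589123^2) = 0.74272051
U = k * uc = 3 * 0.74272051
U = 2.2282

2.2282


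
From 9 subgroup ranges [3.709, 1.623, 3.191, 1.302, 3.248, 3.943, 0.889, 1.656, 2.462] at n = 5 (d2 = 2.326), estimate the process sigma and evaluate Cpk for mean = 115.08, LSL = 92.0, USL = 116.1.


R_bar = (3.709 + 1.623 + 3.191 + 1.302 + 3.248 + 3.943 + 0.889 + 1.656 + 2.462) / 9 = 2.447
sigma = R_bar / d2 = 2.447 / 2.326 = 1.0520206
Cp = (USL - LSL)/(6*sigma) = (116.1 - 92.0)/(6*1.0520206) = 3.8180
Cpu = (116.1 - 115.08)/(3*1.0520206) = 0.3232
Cpl = (115.08 - 92.0)/(3*1.0520206) = 7.3129
Cpk = min(Cpu, Cpl) = 0.3232

0.3232
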